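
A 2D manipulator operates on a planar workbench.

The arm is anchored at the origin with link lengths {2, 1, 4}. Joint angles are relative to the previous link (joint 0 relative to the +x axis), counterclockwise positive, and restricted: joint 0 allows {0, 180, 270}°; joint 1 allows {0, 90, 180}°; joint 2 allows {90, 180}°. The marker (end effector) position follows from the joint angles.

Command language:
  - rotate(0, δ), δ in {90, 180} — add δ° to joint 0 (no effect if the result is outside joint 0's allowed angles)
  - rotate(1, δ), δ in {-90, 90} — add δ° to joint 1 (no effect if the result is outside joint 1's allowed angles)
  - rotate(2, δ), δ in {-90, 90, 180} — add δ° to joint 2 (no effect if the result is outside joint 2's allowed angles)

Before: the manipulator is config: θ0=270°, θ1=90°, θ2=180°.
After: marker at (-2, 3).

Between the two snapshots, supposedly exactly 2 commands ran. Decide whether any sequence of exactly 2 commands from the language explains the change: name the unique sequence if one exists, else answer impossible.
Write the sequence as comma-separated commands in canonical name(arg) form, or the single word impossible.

key: order matters: swapping rotate(0, 90) and rotate(0, 180) lands elsewhere
begin: config: θ0=270°, θ1=90°, θ2=180°
1. rotate(0, 90) → config: θ0=0°, θ1=90°, θ2=180°
2. rotate(0, 180) → config: θ0=180°, θ1=90°, θ2=180°
uniquely the one of 49 2-step routes that fits.

rotate(0, 90), rotate(0, 180)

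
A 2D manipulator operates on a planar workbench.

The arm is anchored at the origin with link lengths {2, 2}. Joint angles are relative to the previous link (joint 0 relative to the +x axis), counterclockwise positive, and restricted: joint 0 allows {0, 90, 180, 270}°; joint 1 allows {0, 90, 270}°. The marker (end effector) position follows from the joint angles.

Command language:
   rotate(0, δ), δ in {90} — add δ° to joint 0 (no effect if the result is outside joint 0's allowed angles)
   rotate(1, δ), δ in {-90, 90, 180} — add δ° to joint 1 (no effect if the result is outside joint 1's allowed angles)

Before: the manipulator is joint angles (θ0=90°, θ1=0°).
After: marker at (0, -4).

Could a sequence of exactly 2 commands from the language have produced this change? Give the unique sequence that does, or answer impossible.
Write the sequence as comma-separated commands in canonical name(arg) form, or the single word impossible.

initial: joint angles (θ0=90°, θ1=0°)
1. rotate(0, 90) → joint angles (θ0=180°, θ1=0°)
2. rotate(0, 90) → joint angles (θ0=270°, θ1=0°)
all 16 alternatives checked — unique.

rotate(0, 90), rotate(0, 90)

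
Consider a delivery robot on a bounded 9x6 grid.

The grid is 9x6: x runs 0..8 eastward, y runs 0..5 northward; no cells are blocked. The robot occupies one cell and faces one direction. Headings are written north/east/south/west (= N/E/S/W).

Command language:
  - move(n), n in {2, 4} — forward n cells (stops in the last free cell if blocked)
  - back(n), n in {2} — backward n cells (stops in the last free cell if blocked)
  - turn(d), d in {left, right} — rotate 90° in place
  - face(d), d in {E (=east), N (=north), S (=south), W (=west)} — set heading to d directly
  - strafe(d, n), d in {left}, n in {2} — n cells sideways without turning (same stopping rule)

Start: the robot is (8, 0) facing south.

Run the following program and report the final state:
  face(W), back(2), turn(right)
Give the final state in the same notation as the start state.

t0: (8, 0) facing south
t=1 face(W) ⇒ (8, 0) facing west
t=2 back(2) ⇒ (8, 0) facing west
t=3 turn(right) ⇒ (8, 0) facing north

(8, 0) facing north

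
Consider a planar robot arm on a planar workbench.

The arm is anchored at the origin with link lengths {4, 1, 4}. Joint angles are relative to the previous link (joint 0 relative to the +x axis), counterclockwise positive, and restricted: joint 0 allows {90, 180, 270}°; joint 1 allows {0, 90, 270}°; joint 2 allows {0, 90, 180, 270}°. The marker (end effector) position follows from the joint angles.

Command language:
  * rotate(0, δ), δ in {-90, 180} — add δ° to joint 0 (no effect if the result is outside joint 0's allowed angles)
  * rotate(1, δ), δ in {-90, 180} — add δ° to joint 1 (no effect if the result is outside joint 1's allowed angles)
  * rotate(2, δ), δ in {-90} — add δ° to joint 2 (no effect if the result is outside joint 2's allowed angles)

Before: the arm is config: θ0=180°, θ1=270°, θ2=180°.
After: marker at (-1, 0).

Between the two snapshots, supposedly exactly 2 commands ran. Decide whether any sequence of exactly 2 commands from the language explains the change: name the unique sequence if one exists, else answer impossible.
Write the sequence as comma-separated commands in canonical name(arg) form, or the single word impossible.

key: running rotate(1, -90) before rotate(1, 180) would end elsewhere — order is forced
start: config: θ0=180°, θ1=270°, θ2=180°
step 1 (rotate(1, 180)): config: θ0=180°, θ1=90°, θ2=180°
step 2 (rotate(1, -90)): config: θ0=180°, θ1=0°, θ2=180°
uniquely the one of 25 2-step routes that fits.

rotate(1, 180), rotate(1, -90)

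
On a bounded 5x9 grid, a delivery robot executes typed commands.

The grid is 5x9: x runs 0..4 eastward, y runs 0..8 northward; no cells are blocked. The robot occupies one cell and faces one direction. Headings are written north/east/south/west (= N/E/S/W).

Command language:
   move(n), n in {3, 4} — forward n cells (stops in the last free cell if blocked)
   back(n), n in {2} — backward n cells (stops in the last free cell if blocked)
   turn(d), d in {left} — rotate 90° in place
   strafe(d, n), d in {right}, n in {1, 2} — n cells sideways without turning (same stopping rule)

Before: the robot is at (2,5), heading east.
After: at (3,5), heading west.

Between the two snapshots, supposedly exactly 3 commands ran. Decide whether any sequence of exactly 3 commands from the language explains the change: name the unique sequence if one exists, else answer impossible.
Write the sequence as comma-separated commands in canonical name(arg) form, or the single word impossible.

key: cell and facing (now W) both changed — the 3 commands mix motion and turning
initial: at (2,5), heading east
[1] after turn(left): at (2,5), heading north
[2] after strafe(right, 1): at (3,5), heading north
[3] after turn(left): at (3,5), heading west
uniquely the one of 216 3-step routes that fits.

turn(left), strafe(right, 1), turn(left)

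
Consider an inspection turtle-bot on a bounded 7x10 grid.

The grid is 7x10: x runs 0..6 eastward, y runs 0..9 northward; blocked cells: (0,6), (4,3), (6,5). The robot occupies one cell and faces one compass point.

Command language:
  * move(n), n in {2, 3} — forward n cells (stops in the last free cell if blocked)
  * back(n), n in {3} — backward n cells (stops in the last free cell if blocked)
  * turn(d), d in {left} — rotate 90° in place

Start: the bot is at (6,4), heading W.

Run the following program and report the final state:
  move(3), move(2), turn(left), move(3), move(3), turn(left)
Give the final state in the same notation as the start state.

begin: at (6,4), heading W
[1] after move(3): at (3,4), heading W
[2] after move(2): at (1,4), heading W
[3] after turn(left): at (1,4), heading S
[4] after move(3): at (1,1), heading S
[5] after move(3): at (1,0), heading S
[6] after turn(left): at (1,0), heading E

at (1,0), heading E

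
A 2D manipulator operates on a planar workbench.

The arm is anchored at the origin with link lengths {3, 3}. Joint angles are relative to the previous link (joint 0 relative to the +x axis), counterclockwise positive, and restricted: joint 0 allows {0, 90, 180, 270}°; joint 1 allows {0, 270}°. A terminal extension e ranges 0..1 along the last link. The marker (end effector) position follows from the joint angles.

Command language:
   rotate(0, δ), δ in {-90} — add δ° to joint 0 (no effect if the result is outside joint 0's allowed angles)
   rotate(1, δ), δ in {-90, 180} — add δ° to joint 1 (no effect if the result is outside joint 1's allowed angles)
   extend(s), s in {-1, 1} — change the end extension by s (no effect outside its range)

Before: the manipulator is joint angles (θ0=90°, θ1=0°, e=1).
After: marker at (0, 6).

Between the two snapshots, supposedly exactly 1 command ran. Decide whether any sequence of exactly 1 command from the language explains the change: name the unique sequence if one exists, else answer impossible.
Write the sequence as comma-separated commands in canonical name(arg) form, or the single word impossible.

extend(-1)

initial: joint angles (θ0=90°, θ1=0°, e=1)
step 1 (extend(-1)): joint angles (θ0=90°, θ1=0°, e=0)
no rival 1-sequence matches.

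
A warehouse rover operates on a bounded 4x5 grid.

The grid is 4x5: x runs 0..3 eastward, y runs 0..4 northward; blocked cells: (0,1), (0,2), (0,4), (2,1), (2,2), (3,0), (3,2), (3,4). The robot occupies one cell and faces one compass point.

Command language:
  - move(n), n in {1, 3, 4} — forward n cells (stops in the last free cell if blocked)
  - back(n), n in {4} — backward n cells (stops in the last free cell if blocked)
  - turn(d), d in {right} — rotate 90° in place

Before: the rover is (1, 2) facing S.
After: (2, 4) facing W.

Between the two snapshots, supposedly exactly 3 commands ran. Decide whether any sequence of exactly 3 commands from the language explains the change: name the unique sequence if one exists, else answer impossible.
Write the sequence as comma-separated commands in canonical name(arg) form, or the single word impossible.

key: position moved to (2,4) AND the heading swung to W — translation plus rotation needed
t0: (1, 2) facing S
[1] after back(4): (1, 4) facing S
[2] after turn(right): (1, 4) facing W
[3] after back(4): (2, 4) facing W
no rival 3-sequence matches.

back(4), turn(right), back(4)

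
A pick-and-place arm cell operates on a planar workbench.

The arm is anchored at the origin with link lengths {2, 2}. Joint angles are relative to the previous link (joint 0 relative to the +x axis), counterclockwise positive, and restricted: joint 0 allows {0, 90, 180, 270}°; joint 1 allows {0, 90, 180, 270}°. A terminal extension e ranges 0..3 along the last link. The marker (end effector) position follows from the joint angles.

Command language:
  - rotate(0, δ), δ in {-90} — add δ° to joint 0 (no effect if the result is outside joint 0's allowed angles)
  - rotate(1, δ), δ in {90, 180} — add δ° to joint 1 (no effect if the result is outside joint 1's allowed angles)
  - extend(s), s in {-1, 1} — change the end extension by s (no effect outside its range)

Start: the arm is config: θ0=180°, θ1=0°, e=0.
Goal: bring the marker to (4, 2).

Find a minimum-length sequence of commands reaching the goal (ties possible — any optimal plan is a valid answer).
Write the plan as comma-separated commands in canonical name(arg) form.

extend(1), extend(1), rotate(1, 180), rotate(0, -90), rotate(1, 90)

begin: config: θ0=180°, θ1=0°, e=0
1. extend(1) → config: θ0=180°, θ1=0°, e=1
2. extend(1) → config: θ0=180°, θ1=0°, e=2
3. rotate(1, 180) → config: θ0=180°, θ1=180°, e=2
4. rotate(0, -90) → config: θ0=90°, θ1=180°, e=2
5. rotate(1, 90) → config: θ0=90°, θ1=270°, e=2
no 4-step plan works, so 5 is optimal.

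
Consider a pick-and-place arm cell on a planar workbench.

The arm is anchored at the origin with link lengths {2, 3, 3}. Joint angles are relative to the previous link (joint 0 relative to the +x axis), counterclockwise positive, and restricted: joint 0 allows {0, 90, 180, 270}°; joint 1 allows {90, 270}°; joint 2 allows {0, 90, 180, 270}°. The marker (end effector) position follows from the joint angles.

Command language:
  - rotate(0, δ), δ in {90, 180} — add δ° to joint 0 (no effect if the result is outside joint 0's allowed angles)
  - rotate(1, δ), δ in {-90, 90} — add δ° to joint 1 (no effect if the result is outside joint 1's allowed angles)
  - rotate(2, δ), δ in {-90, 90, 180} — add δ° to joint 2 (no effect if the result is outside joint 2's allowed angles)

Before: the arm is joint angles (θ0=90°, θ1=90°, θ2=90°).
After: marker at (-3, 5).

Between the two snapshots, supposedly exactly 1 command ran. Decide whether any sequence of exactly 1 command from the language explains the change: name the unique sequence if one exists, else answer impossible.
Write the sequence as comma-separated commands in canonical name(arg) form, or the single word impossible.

t0: joint angles (θ0=90°, θ1=90°, θ2=90°)
t=1 rotate(2, 180) ⇒ joint angles (θ0=90°, θ1=90°, θ2=270°)
no other 1-command option fits: unique.

rotate(2, 180)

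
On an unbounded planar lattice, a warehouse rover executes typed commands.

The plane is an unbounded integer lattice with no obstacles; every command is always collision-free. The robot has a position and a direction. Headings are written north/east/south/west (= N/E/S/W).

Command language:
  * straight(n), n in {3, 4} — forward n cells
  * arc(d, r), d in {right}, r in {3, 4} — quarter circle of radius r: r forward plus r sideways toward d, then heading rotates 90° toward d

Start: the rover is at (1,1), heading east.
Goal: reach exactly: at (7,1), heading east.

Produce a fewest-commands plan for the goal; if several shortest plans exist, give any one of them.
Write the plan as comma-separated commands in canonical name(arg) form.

initial: at (1,1), heading east
step 1 (straight(3)): at (4,1), heading east
step 2 (straight(3)): at (7,1), heading east
no 1-step plan works, so 2 is optimal.

straight(3), straight(3)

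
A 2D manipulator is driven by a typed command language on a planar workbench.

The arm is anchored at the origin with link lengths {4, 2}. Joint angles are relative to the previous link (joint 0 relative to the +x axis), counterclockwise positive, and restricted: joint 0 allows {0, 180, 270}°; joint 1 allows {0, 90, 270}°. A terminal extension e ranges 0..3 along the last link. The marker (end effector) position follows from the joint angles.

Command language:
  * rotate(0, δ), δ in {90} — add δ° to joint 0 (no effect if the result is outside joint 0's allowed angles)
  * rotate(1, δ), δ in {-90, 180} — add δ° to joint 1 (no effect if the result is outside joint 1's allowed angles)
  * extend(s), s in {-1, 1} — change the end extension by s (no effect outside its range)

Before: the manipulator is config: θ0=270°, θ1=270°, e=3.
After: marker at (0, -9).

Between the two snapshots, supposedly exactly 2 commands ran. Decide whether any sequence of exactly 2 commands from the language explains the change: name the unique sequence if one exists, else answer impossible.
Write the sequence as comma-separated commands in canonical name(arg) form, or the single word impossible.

key: running rotate(1, -90) before rotate(1, 180) would end elsewhere — order is forced
from: config: θ0=270°, θ1=270°, e=3
t=1 rotate(1, 180) ⇒ config: θ0=270°, θ1=90°, e=3
t=2 rotate(1, -90) ⇒ config: θ0=270°, θ1=0°, e=3
no other 2-command option fits: unique.

rotate(1, 180), rotate(1, -90)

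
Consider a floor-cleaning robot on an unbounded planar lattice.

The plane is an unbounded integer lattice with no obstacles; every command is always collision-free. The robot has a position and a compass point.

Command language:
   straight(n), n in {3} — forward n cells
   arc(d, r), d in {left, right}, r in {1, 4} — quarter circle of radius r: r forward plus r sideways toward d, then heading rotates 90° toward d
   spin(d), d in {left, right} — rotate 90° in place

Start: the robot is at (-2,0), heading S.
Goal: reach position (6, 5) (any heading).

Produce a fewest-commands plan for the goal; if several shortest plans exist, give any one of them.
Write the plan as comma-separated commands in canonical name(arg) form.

from: at (-2,0), heading S
1. spin(left) → at (-2,0), heading E
2. arc(left, 4) → at (2,4), heading N
3. arc(right, 1) → at (3,5), heading E
4. straight(3) → at (6,5), heading E
minimal: 4 command(s), checked below 4.

spin(left), arc(left, 4), arc(right, 1), straight(3)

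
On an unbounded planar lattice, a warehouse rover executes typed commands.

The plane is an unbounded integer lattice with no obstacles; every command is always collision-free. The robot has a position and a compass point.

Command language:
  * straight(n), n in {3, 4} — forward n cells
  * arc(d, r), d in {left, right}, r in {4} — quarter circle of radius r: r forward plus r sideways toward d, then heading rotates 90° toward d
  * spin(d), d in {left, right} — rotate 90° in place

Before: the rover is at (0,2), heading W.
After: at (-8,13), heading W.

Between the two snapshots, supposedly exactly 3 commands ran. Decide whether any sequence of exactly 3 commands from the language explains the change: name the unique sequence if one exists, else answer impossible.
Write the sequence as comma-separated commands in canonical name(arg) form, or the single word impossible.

key: order matters: swapping arc(right, 4) and arc(left, 4) lands elsewhere
start: at (0,2), heading W
1. arc(right, 4) → at (-4,6), heading N
2. straight(3) → at (-4,9), heading N
3. arc(left, 4) → at (-8,13), heading W
no other 3-command option fits: unique.

arc(right, 4), straight(3), arc(left, 4)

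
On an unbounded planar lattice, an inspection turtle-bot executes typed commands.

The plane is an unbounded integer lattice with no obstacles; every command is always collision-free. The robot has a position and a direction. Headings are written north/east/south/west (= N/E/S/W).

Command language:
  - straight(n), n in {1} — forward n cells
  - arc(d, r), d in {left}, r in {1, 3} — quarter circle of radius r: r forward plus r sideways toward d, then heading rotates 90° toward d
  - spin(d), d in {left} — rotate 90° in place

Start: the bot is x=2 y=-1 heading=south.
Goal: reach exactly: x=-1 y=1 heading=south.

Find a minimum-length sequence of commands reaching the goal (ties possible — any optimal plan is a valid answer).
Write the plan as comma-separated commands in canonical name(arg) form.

arc(left, 1), arc(left, 1), arc(left, 3), straight(1), arc(left, 1)

from: x=2 y=-1 heading=south
t=1 arc(left, 1) ⇒ x=3 y=-2 heading=east
t=2 arc(left, 1) ⇒ x=4 y=-1 heading=north
t=3 arc(left, 3) ⇒ x=1 y=2 heading=west
t=4 straight(1) ⇒ x=0 y=2 heading=west
t=5 arc(left, 1) ⇒ x=-1 y=1 heading=south
nothing shorter than 5 reaches the goal.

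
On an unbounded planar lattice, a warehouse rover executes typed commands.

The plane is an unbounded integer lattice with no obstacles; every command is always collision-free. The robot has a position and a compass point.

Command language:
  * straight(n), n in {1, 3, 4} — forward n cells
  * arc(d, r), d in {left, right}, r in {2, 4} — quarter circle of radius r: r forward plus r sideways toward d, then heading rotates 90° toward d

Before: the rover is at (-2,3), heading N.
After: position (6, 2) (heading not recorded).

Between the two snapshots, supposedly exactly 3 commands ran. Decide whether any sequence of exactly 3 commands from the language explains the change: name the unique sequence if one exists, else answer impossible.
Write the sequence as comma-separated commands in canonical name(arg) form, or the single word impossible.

arc(right, 4), arc(right, 4), straight(1)

key: order matters: swapping arc(right, 4) and straight(1) lands elsewhere
begin: at (-2,3), heading N
1. arc(right, 4) → at (2,7), heading E
2. arc(right, 4) → at (6,3), heading S
3. straight(1) → at (6,2), heading S
no rival 3-sequence matches.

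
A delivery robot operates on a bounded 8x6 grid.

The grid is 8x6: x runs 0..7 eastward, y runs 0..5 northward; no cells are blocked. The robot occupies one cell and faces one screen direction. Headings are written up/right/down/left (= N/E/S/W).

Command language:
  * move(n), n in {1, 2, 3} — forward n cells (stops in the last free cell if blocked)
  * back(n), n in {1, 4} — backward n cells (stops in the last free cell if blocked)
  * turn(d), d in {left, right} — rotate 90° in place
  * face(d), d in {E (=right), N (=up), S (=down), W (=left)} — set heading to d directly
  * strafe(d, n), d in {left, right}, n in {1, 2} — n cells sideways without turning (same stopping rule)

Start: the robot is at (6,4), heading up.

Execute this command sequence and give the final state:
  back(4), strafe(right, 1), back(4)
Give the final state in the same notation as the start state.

t0: at (6,4), heading up
[1] after back(4): at (6,0), heading up
[2] after strafe(right, 1): at (7,0), heading up
[3] after back(4): at (7,0), heading up

at (7,0), heading up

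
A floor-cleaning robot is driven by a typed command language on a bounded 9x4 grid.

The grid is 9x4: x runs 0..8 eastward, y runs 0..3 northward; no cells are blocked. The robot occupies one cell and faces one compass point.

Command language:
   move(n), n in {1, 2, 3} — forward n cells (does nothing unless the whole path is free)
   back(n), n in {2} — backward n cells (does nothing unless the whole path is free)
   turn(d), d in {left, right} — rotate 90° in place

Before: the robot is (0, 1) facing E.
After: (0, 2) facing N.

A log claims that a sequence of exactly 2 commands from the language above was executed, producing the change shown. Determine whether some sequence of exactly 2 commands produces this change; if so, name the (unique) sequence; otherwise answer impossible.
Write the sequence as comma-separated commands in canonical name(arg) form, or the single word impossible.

turn(left), move(1)

key: running move(1) before turn(left) would end elsewhere — order is forced
initial: (0, 1) facing E
step 1 (turn(left)): (0, 1) facing N
step 2 (move(1)): (0, 2) facing N
no rival 2-sequence matches.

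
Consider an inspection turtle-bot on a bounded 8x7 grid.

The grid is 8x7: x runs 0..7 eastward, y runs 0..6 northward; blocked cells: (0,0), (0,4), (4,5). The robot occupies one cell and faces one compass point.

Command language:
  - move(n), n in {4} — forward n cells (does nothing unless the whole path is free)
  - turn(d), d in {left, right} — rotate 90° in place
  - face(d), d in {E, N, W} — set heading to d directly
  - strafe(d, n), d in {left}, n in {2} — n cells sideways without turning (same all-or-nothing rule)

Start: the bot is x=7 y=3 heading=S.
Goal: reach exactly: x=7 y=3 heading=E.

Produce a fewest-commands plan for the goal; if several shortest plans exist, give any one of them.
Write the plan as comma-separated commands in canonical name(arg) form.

t0: x=7 y=3 heading=S
[1] after turn(left): x=7 y=3 heading=E
nothing shorter than 1 reaches the goal.

turn(left)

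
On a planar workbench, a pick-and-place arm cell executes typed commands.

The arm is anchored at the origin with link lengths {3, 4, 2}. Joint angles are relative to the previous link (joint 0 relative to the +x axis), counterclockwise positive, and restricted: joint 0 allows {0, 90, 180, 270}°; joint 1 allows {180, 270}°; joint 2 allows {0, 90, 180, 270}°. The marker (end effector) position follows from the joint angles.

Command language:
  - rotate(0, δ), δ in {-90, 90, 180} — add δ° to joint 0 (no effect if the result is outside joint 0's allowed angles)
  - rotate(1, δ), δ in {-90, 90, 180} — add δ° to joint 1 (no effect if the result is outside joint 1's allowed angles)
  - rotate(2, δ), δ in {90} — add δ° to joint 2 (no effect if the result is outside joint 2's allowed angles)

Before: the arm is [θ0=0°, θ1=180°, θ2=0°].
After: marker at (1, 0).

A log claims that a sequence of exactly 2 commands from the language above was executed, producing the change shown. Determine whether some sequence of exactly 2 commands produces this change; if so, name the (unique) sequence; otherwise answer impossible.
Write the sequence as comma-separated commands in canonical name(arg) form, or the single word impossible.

t0: [θ0=0°, θ1=180°, θ2=0°]
t=1 rotate(2, 90) ⇒ [θ0=0°, θ1=180°, θ2=90°]
t=2 rotate(2, 90) ⇒ [θ0=0°, θ1=180°, θ2=180°]
uniquely the one of 49 2-step routes that fits.

rotate(2, 90), rotate(2, 90)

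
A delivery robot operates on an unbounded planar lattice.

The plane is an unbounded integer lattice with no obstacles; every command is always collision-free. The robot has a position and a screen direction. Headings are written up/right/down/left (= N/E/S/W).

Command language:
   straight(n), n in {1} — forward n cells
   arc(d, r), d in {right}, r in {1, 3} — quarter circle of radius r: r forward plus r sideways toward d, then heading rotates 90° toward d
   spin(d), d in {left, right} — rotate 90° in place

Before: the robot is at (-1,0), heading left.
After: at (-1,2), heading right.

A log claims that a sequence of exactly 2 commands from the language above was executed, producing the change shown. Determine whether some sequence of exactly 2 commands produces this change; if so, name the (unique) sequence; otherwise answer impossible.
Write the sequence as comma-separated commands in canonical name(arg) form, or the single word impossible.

arc(right, 1), arc(right, 1)

key: position moved to (-1,2) AND the heading swung to E — translation plus rotation needed
start: at (-1,0), heading left
step 1 (arc(right, 1)): at (-2,1), heading up
step 2 (arc(right, 1)): at (-1,2), heading right
no other 2-command option fits: unique.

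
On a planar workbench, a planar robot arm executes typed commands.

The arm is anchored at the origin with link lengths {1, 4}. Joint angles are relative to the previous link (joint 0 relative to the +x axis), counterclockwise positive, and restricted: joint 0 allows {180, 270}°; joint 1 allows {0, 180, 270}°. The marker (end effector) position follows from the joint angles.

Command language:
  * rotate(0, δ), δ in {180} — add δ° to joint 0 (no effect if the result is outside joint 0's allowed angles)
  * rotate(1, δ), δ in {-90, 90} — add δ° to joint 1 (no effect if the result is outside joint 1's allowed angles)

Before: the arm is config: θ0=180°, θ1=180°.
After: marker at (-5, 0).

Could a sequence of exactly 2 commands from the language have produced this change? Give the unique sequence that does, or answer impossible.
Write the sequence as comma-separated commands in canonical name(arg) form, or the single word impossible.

rotate(1, 90), rotate(1, 90)

initial: config: θ0=180°, θ1=180°
step 1 (rotate(1, 90)): config: θ0=180°, θ1=270°
step 2 (rotate(1, 90)): config: θ0=180°, θ1=0°
no rival 2-sequence matches.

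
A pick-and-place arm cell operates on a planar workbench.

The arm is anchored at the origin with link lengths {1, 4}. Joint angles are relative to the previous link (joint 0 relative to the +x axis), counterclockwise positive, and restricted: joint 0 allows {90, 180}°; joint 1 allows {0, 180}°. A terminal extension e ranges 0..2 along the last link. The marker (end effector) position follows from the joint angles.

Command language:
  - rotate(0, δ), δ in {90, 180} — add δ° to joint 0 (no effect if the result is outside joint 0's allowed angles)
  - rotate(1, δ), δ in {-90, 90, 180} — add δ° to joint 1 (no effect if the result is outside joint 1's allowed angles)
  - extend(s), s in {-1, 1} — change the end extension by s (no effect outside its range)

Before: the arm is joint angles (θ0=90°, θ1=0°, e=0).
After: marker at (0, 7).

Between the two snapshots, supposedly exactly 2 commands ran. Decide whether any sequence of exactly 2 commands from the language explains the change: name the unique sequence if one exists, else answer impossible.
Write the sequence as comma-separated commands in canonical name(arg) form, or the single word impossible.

from: joint angles (θ0=90°, θ1=0°, e=0)
[1] after extend(1): joint angles (θ0=90°, θ1=0°, e=1)
[2] after extend(1): joint angles (θ0=90°, θ1=0°, e=2)
no rival 2-sequence matches.

extend(1), extend(1)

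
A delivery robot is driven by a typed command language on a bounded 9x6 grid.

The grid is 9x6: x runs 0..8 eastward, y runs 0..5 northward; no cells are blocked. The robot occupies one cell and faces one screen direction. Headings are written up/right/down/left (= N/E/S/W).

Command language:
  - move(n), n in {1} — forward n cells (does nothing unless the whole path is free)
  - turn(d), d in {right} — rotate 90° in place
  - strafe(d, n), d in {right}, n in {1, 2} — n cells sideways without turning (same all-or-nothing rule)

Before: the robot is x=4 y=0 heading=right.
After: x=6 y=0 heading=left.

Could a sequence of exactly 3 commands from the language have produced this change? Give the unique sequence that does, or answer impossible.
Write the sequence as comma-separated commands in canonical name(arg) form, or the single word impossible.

checked all 3-command options: none fits.

impossible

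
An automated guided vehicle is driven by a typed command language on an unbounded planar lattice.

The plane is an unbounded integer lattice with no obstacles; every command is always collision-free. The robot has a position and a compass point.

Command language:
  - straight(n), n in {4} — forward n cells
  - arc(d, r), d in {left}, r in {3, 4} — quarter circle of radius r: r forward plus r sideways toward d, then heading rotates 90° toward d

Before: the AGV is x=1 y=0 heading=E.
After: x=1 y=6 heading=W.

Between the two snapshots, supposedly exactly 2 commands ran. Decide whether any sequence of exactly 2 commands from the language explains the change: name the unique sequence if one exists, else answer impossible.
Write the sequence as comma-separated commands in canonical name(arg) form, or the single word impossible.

arc(left, 3), arc(left, 3)

key: cell and facing (now W) both changed — the 2 commands mix motion and turning
initial: x=1 y=0 heading=E
t=1 arc(left, 3) ⇒ x=4 y=3 heading=N
t=2 arc(left, 3) ⇒ x=1 y=6 heading=W
uniquely the one of 9 2-step routes that fits.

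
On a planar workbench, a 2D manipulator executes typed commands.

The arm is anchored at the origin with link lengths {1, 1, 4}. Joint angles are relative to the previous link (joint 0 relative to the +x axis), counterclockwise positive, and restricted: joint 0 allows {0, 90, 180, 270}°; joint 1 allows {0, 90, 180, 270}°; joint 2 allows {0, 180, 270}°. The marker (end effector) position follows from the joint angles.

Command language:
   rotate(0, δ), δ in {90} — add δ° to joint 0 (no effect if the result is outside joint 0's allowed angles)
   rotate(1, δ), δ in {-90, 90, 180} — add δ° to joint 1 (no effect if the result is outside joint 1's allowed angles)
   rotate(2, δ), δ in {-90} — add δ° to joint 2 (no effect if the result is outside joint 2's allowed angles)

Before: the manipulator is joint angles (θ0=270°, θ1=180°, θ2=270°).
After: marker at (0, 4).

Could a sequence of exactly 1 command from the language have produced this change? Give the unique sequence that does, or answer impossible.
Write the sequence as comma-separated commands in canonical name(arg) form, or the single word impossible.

rotate(0, 90)

begin: joint angles (θ0=270°, θ1=180°, θ2=270°)
1. rotate(0, 90) → joint angles (θ0=0°, θ1=180°, θ2=270°)
no other 1-command option fits: unique.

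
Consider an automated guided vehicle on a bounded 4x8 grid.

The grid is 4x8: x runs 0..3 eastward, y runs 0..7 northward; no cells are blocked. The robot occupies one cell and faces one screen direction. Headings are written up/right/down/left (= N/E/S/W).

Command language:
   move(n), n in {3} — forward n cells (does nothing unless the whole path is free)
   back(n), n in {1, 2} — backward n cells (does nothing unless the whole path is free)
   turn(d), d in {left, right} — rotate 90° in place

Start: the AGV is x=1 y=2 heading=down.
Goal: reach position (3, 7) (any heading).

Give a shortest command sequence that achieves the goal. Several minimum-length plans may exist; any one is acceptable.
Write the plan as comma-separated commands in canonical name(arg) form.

back(2), back(2), back(1), turn(right), back(2)

t0: x=1 y=2 heading=down
t=1 back(2) ⇒ x=1 y=4 heading=down
t=2 back(2) ⇒ x=1 y=6 heading=down
t=3 back(1) ⇒ x=1 y=7 heading=down
t=4 turn(right) ⇒ x=1 y=7 heading=left
t=5 back(2) ⇒ x=3 y=7 heading=left
shorter routes all fall short; 5 is best.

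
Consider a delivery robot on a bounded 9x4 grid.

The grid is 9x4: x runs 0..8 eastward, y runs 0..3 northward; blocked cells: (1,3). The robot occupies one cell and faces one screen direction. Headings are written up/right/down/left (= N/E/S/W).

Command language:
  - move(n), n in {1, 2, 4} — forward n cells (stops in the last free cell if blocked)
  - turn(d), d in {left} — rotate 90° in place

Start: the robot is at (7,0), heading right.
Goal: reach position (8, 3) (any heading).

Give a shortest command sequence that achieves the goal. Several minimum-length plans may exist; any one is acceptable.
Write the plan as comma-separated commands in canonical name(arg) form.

move(2), turn(left), move(4)

from: at (7,0), heading right
step 1 (move(2)): at (8,0), heading right
step 2 (turn(left)): at (8,0), heading up
step 3 (move(4)): at (8,3), heading up
no 2-step plan works, so 3 is optimal.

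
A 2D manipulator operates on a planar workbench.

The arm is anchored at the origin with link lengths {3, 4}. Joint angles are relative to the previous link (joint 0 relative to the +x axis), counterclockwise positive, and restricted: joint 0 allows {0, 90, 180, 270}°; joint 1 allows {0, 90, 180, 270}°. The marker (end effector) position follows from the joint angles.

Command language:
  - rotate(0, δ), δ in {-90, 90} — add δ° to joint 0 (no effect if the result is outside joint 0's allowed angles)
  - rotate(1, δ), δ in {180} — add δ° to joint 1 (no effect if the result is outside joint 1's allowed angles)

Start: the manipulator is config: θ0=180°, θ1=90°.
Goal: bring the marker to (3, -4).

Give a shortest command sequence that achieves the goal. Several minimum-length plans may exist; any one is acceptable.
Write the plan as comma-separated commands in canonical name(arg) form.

rotate(1, 180), rotate(0, 90), rotate(0, 90)

begin: config: θ0=180°, θ1=90°
1. rotate(1, 180) → config: θ0=180°, θ1=270°
2. rotate(0, 90) → config: θ0=270°, θ1=270°
3. rotate(0, 90) → config: θ0=0°, θ1=270°
nothing shorter than 3 reaches the goal.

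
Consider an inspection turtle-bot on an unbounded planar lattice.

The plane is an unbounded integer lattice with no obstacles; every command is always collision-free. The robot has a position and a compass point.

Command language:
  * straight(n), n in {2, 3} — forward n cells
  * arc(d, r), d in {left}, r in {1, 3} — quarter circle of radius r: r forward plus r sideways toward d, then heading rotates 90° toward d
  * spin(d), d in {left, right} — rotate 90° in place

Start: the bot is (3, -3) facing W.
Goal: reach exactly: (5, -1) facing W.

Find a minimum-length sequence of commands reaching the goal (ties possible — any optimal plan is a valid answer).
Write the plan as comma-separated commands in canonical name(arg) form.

arc(left, 1), arc(left, 1), arc(left, 3), arc(left, 1)

begin: (3, -3) facing W
t=1 arc(left, 1) ⇒ (2, -4) facing S
t=2 arc(left, 1) ⇒ (3, -5) facing E
t=3 arc(left, 3) ⇒ (6, -2) facing N
t=4 arc(left, 1) ⇒ (5, -1) facing W
shorter routes all fall short; 4 is best.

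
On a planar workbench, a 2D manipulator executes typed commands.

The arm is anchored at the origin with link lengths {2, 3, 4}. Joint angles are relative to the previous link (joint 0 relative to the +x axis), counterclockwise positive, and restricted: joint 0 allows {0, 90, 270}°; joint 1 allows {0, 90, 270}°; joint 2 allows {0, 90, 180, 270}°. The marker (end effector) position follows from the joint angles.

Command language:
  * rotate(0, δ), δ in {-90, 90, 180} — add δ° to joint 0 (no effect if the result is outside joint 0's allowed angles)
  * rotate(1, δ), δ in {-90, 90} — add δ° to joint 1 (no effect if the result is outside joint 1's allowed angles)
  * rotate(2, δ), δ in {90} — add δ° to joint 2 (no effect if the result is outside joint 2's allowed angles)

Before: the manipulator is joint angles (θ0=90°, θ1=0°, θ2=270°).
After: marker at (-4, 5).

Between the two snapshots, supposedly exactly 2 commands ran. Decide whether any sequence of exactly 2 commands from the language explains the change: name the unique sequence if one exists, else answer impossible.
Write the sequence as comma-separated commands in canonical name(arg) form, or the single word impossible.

start: joint angles (θ0=90°, θ1=0°, θ2=270°)
step 1 (rotate(2, 90)): joint angles (θ0=90°, θ1=0°, θ2=0°)
step 2 (rotate(2, 90)): joint angles (θ0=90°, θ1=0°, θ2=90°)
no other 2-command option fits: unique.

rotate(2, 90), rotate(2, 90)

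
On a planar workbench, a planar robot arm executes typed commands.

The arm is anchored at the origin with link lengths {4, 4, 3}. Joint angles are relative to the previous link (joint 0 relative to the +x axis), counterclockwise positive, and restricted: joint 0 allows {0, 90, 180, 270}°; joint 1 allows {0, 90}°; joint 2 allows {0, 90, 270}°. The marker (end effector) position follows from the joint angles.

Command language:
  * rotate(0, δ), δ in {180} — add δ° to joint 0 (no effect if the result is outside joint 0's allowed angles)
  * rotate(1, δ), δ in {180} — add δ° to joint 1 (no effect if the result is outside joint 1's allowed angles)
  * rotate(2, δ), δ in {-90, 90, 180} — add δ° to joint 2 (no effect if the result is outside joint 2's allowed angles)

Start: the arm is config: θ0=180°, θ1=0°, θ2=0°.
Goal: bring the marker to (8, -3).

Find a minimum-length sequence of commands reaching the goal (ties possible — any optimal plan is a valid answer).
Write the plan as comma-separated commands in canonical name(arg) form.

rotate(2, -90), rotate(0, 180)

initial: config: θ0=180°, θ1=0°, θ2=0°
t=1 rotate(2, -90) ⇒ config: θ0=180°, θ1=0°, θ2=270°
t=2 rotate(0, 180) ⇒ config: θ0=0°, θ1=0°, θ2=270°
shorter routes all fall short; 2 is best.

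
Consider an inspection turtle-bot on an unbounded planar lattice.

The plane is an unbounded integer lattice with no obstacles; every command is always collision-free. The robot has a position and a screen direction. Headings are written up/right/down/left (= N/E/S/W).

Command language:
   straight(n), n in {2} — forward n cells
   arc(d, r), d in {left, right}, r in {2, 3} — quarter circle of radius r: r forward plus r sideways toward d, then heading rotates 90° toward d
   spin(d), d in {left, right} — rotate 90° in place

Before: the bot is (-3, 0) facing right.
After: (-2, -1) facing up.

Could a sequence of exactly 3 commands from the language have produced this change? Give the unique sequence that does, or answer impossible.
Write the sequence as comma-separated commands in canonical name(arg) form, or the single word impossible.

arc(right, 3), spin(right), arc(right, 2)

key: order matters: swapping arc(right, 3) and arc(right, 2) lands elsewhere
t0: (-3, 0) facing right
[1] after arc(right, 3): (0, -3) facing down
[2] after spin(right): (0, -3) facing left
[3] after arc(right, 2): (-2, -1) facing up
uniquely the one of 343 3-step routes that fits.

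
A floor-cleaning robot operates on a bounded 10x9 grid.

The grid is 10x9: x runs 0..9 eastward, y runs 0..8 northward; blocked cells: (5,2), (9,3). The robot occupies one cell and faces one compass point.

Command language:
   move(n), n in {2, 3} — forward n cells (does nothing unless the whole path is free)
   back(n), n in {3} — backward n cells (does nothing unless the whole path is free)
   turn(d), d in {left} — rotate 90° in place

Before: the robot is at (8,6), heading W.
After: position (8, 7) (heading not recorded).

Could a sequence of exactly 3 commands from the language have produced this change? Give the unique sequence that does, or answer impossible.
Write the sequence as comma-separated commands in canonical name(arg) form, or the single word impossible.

turn(left), move(2), back(3)

key: order matters: swapping turn(left) and back(3) lands elsewhere
start: at (8,6), heading W
1. turn(left) → at (8,6), heading S
2. move(2) → at (8,4), heading S
3. back(3) → at (8,7), heading S
no rival 3-sequence matches.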